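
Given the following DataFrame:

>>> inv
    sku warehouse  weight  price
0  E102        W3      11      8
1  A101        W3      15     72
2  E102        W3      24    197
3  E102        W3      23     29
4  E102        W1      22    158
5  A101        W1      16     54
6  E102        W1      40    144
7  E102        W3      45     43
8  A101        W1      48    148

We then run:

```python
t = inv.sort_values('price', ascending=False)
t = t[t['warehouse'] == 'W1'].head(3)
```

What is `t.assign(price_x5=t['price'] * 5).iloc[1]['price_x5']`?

740

sort by price descending:
    sku warehouse  weight  price
2  E102        W3      24    197
4  E102        W1      22    158
8  A101        W1      48    148
6  E102        W1      40    144
1  A101        W3      15     72
5  A101        W1      16     54
7  E102        W3      45     43
3  E102        W3      23     29
0  E102        W3      11      8
filter rows where warehouse == 'W1':
    sku warehouse  weight  price
4  E102        W1      22    158
8  A101        W1      48    148
6  E102        W1      40    144
5  A101        W1      16     54
take first 3 rows:
    sku warehouse  weight  price
4  E102        W1      22    158
8  A101        W1      48    148
6  E102        W1      40    144
add column price_x5 = t['price'] * 5:
    sku warehouse  weight  price  price_x5
4  E102        W1      22    158       790
8  A101        W1      48    148       740
6  E102        W1      40    144       720
The value at position 1, column 'price_x5' is 740.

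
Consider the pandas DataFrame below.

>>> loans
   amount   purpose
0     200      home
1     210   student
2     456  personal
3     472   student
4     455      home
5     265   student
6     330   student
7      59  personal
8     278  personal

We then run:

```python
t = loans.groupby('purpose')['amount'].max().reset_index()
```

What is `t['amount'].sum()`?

group by purpose, max of amount:
purpose
home        455
personal    456
student     472
Name: amount, dtype: int64
reset_index():
    purpose  amount
0      home     455
1  personal     456
2   student     472
Taking the sum of column 'amount' gives 1383.

1383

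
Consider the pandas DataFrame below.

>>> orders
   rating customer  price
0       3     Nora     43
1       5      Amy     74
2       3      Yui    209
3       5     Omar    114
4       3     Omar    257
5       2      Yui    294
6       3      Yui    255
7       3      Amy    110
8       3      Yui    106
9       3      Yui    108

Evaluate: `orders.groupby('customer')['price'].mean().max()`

194.4

group by customer, mean of price:
customer
Amy      92.0
Nora     43.0
Omar    185.5
Yui     194.4
Name: price, dtype: float64
Reading off the max of the resulting series, we get 194.4.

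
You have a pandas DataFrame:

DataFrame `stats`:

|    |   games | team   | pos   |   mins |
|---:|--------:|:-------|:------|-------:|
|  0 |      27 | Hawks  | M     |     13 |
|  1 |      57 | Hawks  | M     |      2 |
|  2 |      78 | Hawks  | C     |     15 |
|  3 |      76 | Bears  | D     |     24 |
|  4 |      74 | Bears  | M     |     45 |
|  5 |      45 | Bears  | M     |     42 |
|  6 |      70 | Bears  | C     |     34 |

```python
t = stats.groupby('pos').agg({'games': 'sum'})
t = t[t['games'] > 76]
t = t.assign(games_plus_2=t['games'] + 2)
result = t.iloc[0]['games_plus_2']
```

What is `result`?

150

group by pos, sum of games:
     games
pos       
C      148
D       76
M      203
filter rows where games > 76:
     games
pos       
C      148
M      203
add column games_plus_2 = t['games'] + 2:
     games  games_plus_2
pos                     
C      148           150
M      203           205
Then the value at position 0, column 'games_plus_2': 150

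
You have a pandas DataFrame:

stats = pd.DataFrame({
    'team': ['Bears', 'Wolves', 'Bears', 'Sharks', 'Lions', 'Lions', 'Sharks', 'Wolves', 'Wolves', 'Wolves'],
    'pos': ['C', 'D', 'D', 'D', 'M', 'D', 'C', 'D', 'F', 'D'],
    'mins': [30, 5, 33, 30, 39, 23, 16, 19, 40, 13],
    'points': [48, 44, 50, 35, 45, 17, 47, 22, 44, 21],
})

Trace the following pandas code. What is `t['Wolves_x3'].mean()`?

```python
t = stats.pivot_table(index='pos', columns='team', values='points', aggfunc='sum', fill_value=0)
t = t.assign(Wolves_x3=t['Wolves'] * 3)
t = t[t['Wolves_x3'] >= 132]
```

pivot: rows=pos, cols=team, sum(points):
team  Bears  Lions  Sharks  Wolves
pos                               
C        48      0      47       0
D        50     17      35      87
F         0      0       0      44
M         0     45       0       0
add column Wolves_x3 = t['Wolves'] * 3:
team  Bears  Lions  Sharks  Wolves  Wolves_x3
pos                                          
C        48      0      47       0          0
D        50     17      35      87        261
F         0      0       0      44        132
M         0     45       0       0          0
filter rows where Wolves_x3 >= 132:
team  Bears  Lions  Sharks  Wolves  Wolves_x3
pos                                          
D        50     17      35      87        261
F         0      0       0      44        132

196.5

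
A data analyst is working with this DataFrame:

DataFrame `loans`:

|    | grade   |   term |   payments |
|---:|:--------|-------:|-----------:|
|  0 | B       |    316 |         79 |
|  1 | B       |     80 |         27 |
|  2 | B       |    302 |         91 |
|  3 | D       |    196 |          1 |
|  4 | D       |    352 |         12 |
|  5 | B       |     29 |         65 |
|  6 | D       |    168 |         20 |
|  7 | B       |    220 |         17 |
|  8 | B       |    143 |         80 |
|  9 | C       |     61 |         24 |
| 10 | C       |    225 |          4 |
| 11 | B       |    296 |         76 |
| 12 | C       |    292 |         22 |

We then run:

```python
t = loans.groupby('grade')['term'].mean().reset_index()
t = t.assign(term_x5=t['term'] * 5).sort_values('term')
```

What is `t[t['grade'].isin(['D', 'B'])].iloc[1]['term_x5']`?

group by grade, mean of term:
grade
B    198.000000
C    192.666667
D    238.666667
Name: term, dtype: float64
reset_index():
  grade        term
0     B  198.000000
1     C  192.666667
2     D  238.666667
add column term_x5 = t['term'] * 5:
  grade        term      term_x5
0     B  198.000000   990.000000
1     C  192.666667   963.333333
2     D  238.666667  1193.333333
sort by term:
  grade        term      term_x5
1     C  192.666667   963.333333
0     B  198.000000   990.000000
2     D  238.666667  1193.333333
filter rows where grade in ['D', 'B']:
  grade        term      term_x5
0     B  198.000000   990.000000
2     D  238.666667  1193.333333
Reading off the value at position 1, column 'term_x5', we get 1193.33333333.

1193.33333333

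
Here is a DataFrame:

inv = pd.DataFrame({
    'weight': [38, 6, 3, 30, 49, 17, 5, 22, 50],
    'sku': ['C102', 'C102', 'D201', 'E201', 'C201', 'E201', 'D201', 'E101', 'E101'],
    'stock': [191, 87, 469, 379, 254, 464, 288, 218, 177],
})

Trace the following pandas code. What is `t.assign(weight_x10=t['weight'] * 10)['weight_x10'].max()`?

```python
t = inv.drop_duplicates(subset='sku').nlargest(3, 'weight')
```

490

drop duplicate sku (keep=first):
   weight   sku  stock
0      38  C102    191
2       3  D201    469
3      30  E201    379
4      49  C201    254
7      22  E101    218
take 3 rows with largest weight:
   weight   sku  stock
4      49  C201    254
0      38  C102    191
3      30  E201    379
add column weight_x10 = t['weight'] * 10:
   weight   sku  stock  weight_x10
4      49  C201    254         490
0      38  C102    191         380
3      30  E201    379         300
So max() = 490.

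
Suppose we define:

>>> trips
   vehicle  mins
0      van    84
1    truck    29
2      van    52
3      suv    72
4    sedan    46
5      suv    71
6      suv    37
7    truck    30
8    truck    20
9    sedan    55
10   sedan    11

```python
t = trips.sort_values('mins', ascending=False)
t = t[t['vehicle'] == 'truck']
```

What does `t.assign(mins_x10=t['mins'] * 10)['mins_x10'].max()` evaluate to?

sort by mins descending:
   vehicle  mins
0      van    84
3      suv    72
5      suv    71
9    sedan    55
2      van    52
4    sedan    46
6      suv    37
7    truck    30
1    truck    29
8    truck    20
10   sedan    11
filter rows where vehicle == 'truck':
  vehicle  mins
7   truck    30
1   truck    29
8   truck    20
add column mins_x10 = t['mins'] * 10:
  vehicle  mins  mins_x10
7   truck    30       300
1   truck    29       290
8   truck    20       200
So max() = 300.

300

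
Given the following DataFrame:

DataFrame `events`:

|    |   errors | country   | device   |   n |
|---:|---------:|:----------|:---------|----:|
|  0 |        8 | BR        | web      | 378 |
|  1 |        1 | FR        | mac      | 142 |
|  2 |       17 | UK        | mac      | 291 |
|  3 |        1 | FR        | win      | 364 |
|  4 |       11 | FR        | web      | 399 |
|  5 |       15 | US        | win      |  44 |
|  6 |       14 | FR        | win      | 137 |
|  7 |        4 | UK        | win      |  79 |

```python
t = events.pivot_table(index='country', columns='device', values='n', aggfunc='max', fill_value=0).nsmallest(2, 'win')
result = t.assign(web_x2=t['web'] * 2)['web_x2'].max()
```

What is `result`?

756

pivot: rows=country, cols=device, max(n):
device   mac  web  win
country               
BR         0  378    0
FR       142  399  364
UK       291    0   79
US         0    0   44
take 2 rows with smallest win:
device   mac  web  win
country               
BR         0  378    0
US         0    0   44
add column web_x2 = t['web'] * 2:
device   mac  web  win  web_x2
country                       
BR         0  378    0     756
US         0    0   44       0
Finally, max of column 'web_x2' = 756.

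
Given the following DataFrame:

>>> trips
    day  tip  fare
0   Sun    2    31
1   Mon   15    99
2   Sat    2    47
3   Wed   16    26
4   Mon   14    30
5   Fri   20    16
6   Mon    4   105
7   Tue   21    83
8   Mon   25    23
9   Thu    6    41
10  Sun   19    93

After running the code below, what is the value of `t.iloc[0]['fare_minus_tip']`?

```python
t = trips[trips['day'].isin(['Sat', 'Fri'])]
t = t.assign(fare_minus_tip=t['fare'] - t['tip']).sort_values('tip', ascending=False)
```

filter rows where day in ['Sat', 'Fri']:
   day  tip  fare
2  Sat    2    47
5  Fri   20    16
add column fare_minus_tip = t['fare'] - t['tip']:
   day  tip  fare  fare_minus_tip
2  Sat    2    47              45
5  Fri   20    16              -4
sort by tip descending:
   day  tip  fare  fare_minus_tip
5  Fri   20    16              -4
2  Sat    2    47              45
The value at position 0, column 'fare_minus_tip' is -4.

-4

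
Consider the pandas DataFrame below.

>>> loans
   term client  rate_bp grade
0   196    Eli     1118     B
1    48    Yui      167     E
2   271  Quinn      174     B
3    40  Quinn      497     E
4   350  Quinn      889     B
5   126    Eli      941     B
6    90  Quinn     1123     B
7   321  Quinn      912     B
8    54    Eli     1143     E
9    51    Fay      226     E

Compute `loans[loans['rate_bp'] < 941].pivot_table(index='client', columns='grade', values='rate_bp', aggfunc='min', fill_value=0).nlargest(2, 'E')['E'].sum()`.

filter rows where rate_bp < 941:
   term client  rate_bp grade
1    48    Yui      167     E
2   271  Quinn      174     B
3    40  Quinn      497     E
4   350  Quinn      889     B
7   321  Quinn      912     B
9    51    Fay      226     E
pivot: rows=client, cols=grade, min(rate_bp):
grade     B    E
client          
Fay       0  226
Quinn   174  497
Yui       0  167
take 2 rows with largest E:
grade     B    E
client          
Quinn   174  497
Fay       0  226
Reading off the sum of column 'E', we get 723.

723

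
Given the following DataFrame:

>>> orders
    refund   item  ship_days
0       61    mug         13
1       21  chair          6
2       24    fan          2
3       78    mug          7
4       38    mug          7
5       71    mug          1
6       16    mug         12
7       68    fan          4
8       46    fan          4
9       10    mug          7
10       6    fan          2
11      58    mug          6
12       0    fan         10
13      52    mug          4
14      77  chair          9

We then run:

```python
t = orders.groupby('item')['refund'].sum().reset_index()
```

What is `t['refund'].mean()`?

group by item, sum of refund:
item
chair     98
fan      144
mug      384
Name: refund, dtype: int64
reset_index():
    item  refund
0  chair      98
1    fan     144
2    mug     384
So mean() = 208.666666667.

208.666666667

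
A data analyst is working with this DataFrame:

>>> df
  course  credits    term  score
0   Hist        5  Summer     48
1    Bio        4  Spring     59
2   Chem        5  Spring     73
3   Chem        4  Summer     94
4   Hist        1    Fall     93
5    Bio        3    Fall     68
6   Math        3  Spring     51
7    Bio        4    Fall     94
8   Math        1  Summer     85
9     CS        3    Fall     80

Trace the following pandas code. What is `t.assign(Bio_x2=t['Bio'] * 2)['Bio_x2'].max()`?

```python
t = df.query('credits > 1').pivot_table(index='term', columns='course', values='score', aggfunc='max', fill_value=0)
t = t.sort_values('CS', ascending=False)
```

filter rows where credits > 1:
  course  credits    term  score
0   Hist        5  Summer     48
1    Bio        4  Spring     59
2   Chem        5  Spring     73
3   Chem        4  Summer     94
5    Bio        3    Fall     68
6   Math        3  Spring     51
7    Bio        4    Fall     94
9     CS        3    Fall     80
pivot: rows=term, cols=course, max(score):
course  Bio  CS  Chem  Hist  Math
term                             
Fall     94  80     0     0     0
Spring   59   0    73     0    51
Summer    0   0    94    48     0
sort by CS descending:
course  Bio  CS  Chem  Hist  Math
term                             
Fall     94  80     0     0     0
Spring   59   0    73     0    51
Summer    0   0    94    48     0
add column Bio_x2 = t['Bio'] * 2:
course  Bio  CS  Chem  Hist  Math  Bio_x2
term                                     
Fall     94  80     0     0     0     188
Spring   59   0    73     0    51     118
Summer    0   0    94    48     0       0
Hence 188.

188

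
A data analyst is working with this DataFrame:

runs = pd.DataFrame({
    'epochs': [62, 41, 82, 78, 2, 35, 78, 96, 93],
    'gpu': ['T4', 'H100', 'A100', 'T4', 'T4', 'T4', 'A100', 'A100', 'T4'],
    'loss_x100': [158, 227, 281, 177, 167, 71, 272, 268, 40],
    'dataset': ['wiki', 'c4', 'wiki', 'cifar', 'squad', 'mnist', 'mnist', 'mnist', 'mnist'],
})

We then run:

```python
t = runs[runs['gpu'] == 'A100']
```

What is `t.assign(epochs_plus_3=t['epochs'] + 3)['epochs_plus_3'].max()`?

filter rows where gpu == 'A100':
   epochs   gpu  loss_x100 dataset
2      82  A100        281    wiki
6      78  A100        272   mnist
7      96  A100        268   mnist
add column epochs_plus_3 = t['epochs'] + 3:
   epochs   gpu  loss_x100 dataset  epochs_plus_3
2      82  A100        281    wiki             85
6      78  A100        272   mnist             81
7      96  A100        268   mnist             99
Hence 99.

99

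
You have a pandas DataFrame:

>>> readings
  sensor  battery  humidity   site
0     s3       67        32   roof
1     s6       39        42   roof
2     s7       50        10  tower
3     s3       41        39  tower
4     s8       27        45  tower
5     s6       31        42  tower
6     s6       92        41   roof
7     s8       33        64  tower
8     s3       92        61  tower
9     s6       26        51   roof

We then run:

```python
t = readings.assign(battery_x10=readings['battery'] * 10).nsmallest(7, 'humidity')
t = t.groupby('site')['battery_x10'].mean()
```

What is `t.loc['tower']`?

372.5

add column battery_x10 = readings['battery'] * 10:
  sensor  battery  humidity   site  battery_x10
0     s3       67        32   roof          670
1     s6       39        42   roof          390
2     s7       50        10  tower          500
3     s3       41        39  tower          410
4     s8       27        45  tower          270
5     s6       31        42  tower          310
6     s6       92        41   roof          920
7     s8       33        64  tower          330
8     s3       92        61  tower          920
9     s6       26        51   roof          260
take 7 rows with smallest humidity:
  sensor  battery  humidity   site  battery_x10
2     s7       50        10  tower          500
0     s3       67        32   roof          670
3     s3       41        39  tower          410
6     s6       92        41   roof          920
1     s6       39        42   roof          390
5     s6       31        42  tower          310
4     s8       27        45  tower          270
group by site, mean of battery_x10:
site
roof     660.0
tower    372.5
Name: battery_x10, dtype: float64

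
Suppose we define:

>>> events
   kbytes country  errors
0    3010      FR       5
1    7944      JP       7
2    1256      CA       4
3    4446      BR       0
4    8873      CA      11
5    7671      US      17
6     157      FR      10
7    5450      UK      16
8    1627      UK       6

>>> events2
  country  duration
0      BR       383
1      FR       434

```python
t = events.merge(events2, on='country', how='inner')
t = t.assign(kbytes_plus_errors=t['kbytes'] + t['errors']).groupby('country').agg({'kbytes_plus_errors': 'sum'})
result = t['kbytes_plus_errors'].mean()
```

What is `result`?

3814.0

merge on 'country' (how='inner') → 3 rows:
   kbytes country  errors  duration
0    3010      FR       5       434
1    4446      BR       0       383
2     157      FR      10       434
add column kbytes_plus_errors = t['kbytes'] + t['errors']:
   kbytes country  errors  duration  kbytes_plus_errors
0    3010      FR       5       434                3015
1    4446      BR       0       383                4446
2     157      FR      10       434                 167
group by country, sum of kbytes_plus_errors:
         kbytes_plus_errors
country                    
BR                     4446
FR                     3182
Reading off the mean of column 'kbytes_plus_errors', we get 3814.0.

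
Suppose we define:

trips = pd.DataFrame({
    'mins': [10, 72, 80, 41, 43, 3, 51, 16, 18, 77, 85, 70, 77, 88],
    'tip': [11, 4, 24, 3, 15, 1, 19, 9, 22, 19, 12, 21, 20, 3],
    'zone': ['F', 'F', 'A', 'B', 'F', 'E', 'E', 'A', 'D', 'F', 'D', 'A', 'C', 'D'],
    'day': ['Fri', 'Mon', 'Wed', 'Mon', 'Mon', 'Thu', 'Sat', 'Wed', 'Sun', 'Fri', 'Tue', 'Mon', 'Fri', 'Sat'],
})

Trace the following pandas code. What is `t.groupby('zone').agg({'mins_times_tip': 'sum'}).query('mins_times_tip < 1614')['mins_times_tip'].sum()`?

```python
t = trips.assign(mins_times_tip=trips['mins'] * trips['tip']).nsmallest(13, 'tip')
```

2635

add column mins_times_tip = trips['mins'] * trips['tip']:
    mins  tip zone  day  mins_times_tip
0     10   11    F  Fri             110
1     72    4    F  Mon             288
2     80   24    A  Wed            1920
3     41    3    B  Mon             123
4     43   15    F  Mon             645
5      3    1    E  Thu               3
6     51   19    E  Sat             969
7     16    9    A  Wed             144
8     18   22    D  Sun             396
9     77   19    F  Fri            1463
10    85   12    D  Tue            1020
11    70   21    A  Mon            1470
12    77   20    C  Fri            1540
13    88    3    D  Sat             264
take 13 rows with smallest tip:
    mins  tip zone  day  mins_times_tip
5      3    1    E  Thu               3
3     41    3    B  Mon             123
13    88    3    D  Sat             264
1     72    4    F  Mon             288
7     16    9    A  Wed             144
0     10   11    F  Fri             110
10    85   12    D  Tue            1020
4     43   15    F  Mon             645
6     51   19    E  Sat             969
9     77   19    F  Fri            1463
12    77   20    C  Fri            1540
11    70   21    A  Mon            1470
8     18   22    D  Sun             396
group by zone, sum of mins_times_tip:
      mins_times_tip
zone                
A               1614
B                123
C               1540
D               1680
E                972
F               2506
filter rows where mins_times_tip < 1614:
      mins_times_tip
zone                
B                123
C               1540
E                972
Reading off the sum of column 'mins_times_tip', we get 2635.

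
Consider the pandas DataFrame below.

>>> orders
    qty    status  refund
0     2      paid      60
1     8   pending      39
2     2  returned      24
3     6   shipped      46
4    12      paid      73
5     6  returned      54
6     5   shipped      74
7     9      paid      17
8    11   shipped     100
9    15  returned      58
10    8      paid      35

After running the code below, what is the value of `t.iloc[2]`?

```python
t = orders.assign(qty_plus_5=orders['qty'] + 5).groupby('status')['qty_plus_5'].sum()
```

38

add column qty_plus_5 = orders['qty'] + 5:
    qty    status  refund  qty_plus_5
0     2      paid      60           7
1     8   pending      39          13
2     2  returned      24           7
3     6   shipped      46          11
4    12      paid      73          17
5     6  returned      54          11
6     5   shipped      74          10
7     9      paid      17          14
8    11   shipped     100          16
9    15  returned      58          20
10    8      paid      35          13
group by status, sum of qty_plus_5:
status
paid        51
pending     13
returned    38
shipped     37
Name: qty_plus_5, dtype: int64
So iloc[2] = 38.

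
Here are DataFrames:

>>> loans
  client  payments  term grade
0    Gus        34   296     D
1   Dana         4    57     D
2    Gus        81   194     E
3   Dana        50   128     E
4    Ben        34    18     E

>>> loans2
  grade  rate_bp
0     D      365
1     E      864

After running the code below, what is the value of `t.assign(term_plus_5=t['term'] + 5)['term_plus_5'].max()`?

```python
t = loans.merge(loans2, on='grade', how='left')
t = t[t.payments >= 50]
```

merge on 'grade' (how='left') → 5 rows:
  client  payments  term grade  rate_bp
0    Gus        34   296     D      365
1   Dana         4    57     D      365
2    Gus        81   194     E      864
3   Dana        50   128     E      864
4    Ben        34    18     E      864
filter rows where payments >= 50:
  client  payments  term grade  rate_bp
2    Gus        81   194     E      864
3   Dana        50   128     E      864
add column term_plus_5 = t['term'] + 5:
  client  payments  term grade  rate_bp  term_plus_5
2    Gus        81   194     E      864          199
3   Dana        50   128     E      864          133

199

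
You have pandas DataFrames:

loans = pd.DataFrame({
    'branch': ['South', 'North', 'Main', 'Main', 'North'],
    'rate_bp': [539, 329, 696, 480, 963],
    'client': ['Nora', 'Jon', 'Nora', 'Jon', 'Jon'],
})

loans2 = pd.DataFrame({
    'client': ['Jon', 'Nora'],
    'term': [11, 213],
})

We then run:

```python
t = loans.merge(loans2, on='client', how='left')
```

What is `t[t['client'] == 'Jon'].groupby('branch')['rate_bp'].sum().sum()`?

merge on 'client' (how='left') → 5 rows:
  branch  rate_bp client  term
0  South      539   Nora   213
1  North      329    Jon    11
2   Main      696   Nora   213
3   Main      480    Jon    11
4  North      963    Jon    11
filter rows where client == 'Jon':
  branch  rate_bp client  term
1  North      329    Jon    11
3   Main      480    Jon    11
4  North      963    Jon    11
group by branch, sum of rate_bp:
branch
Main      480
North    1292
Name: rate_bp, dtype: int64

1772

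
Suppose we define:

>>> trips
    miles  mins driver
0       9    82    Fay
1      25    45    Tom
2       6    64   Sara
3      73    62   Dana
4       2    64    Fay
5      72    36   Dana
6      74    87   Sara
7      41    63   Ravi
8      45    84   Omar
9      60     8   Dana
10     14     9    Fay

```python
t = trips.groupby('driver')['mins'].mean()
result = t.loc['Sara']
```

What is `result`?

75.5

group by driver, mean of mins:
driver
Dana    35.333333
Fay     51.666667
Omar    84.000000
Ravi    63.000000
Sara    75.500000
Tom     45.000000
Name: mins, dtype: float64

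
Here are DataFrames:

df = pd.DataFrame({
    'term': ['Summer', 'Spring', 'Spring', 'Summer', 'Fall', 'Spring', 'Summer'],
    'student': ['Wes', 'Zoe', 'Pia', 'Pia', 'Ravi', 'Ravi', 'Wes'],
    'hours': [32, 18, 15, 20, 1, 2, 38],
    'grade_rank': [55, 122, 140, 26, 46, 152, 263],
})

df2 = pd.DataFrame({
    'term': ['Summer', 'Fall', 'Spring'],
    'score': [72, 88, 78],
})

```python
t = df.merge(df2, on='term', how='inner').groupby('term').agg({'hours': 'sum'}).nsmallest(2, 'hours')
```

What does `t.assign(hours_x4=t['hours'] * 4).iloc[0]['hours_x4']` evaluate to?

merge on 'term' (how='inner') → 7 rows:
     term student  hours  grade_rank  score
0  Summer     Wes     32          55     72
1  Spring     Zoe     18         122     78
2  Spring     Pia     15         140     78
3  Summer     Pia     20          26     72
4    Fall    Ravi      1          46     88
5  Spring    Ravi      2         152     78
6  Summer     Wes     38         263     72
group by term, sum of hours:
        hours
term         
Fall        1
Spring     35
Summer     90
take 2 rows with smallest hours:
        hours
term         
Fall        1
Spring     35
add column hours_x4 = t['hours'] * 4:
        hours  hours_x4
term                   
Fall        1         4
Spring     35       140

4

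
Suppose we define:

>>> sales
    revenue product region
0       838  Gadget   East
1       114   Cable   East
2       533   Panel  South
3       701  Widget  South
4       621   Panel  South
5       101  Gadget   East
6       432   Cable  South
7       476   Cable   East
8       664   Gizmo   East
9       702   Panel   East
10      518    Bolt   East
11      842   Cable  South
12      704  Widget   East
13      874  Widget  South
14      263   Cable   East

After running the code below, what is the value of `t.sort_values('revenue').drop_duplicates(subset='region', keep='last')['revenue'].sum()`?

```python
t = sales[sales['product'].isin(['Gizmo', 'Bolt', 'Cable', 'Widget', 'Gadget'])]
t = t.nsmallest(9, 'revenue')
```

1405

filter rows where product in ['Gizmo', 'Bolt', 'Cable', 'Widget', 'Gadget']:
    revenue product region
0       838  Gadget   East
1       114   Cable   East
3       701  Widget  South
5       101  Gadget   East
6       432   Cable  South
7       476   Cable   East
8       664   Gizmo   East
10      518    Bolt   East
11      842   Cable  South
12      704  Widget   East
13      874  Widget  South
14      263   Cable   East
take 9 rows with smallest revenue:
    revenue product region
5       101  Gadget   East
1       114   Cable   East
14      263   Cable   East
6       432   Cable  South
7       476   Cable   East
10      518    Bolt   East
8       664   Gizmo   East
3       701  Widget  South
12      704  Widget   East
sort by revenue:
    revenue product region
5       101  Gadget   East
1       114   Cable   East
14      263   Cable   East
6       432   Cable  South
7       476   Cable   East
10      518    Bolt   East
8       664   Gizmo   East
3       701  Widget  South
12      704  Widget   East
drop duplicate region (keep=last):
    revenue product region
3       701  Widget  South
12      704  Widget   East
Taking the sum of column 'revenue' gives 1405.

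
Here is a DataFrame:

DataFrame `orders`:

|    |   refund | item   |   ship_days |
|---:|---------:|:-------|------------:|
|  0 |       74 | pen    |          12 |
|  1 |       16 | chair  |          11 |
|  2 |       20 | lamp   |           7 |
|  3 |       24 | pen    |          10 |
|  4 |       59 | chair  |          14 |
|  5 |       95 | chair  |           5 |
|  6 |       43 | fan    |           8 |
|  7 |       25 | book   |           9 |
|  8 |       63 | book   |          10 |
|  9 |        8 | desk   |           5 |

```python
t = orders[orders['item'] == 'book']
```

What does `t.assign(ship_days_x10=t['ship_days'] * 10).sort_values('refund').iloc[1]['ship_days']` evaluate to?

filter rows where item == 'book':
   refund  item  ship_days
7      25  book          9
8      63  book         10
add column ship_days_x10 = t['ship_days'] * 10:
   refund  item  ship_days  ship_days_x10
7      25  book          9             90
8      63  book         10            100
sort by refund:
   refund  item  ship_days  ship_days_x10
7      25  book          9             90
8      63  book         10            100
The value at position 1, column 'ship_days' is 10.

10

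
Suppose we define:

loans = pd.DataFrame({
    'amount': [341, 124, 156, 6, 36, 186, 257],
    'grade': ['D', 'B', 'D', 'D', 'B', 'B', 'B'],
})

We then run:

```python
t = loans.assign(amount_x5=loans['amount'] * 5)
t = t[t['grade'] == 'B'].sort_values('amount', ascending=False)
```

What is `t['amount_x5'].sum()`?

3015

add column amount_x5 = loans['amount'] * 5:
   amount grade  amount_x5
0     341     D       1705
1     124     B        620
2     156     D        780
3       6     D         30
4      36     B        180
5     186     B        930
6     257     B       1285
filter rows where grade == 'B':
   amount grade  amount_x5
1     124     B        620
4      36     B        180
5     186     B        930
6     257     B       1285
sort by amount descending:
   amount grade  amount_x5
6     257     B       1285
5     186     B        930
1     124     B        620
4      36     B        180
So sum() = 3015.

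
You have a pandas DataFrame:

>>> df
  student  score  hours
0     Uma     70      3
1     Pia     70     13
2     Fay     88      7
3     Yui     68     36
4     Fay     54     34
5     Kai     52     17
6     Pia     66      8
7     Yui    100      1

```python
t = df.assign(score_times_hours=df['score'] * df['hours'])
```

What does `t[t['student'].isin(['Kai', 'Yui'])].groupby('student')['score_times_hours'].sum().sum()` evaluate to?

add column score_times_hours = df['score'] * df['hours']:
  student  score  hours  score_times_hours
0     Uma     70      3                210
1     Pia     70     13                910
2     Fay     88      7                616
3     Yui     68     36               2448
4     Fay     54     34               1836
5     Kai     52     17                884
6     Pia     66      8                528
7     Yui    100      1                100
filter rows where student in ['Kai', 'Yui']:
  student  score  hours  score_times_hours
3     Yui     68     36               2448
5     Kai     52     17                884
7     Yui    100      1                100
group by student, sum of score_times_hours:
student
Kai     884
Yui    2548
Name: score_times_hours, dtype: int64
Taking the sum of the resulting series gives 3432.

3432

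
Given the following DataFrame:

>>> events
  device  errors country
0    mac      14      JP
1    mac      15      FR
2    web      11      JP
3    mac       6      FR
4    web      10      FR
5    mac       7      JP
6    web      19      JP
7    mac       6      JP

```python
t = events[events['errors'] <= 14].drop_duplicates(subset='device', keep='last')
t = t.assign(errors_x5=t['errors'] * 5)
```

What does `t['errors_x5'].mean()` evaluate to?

filter rows where errors <= 14:
  device  errors country
0    mac      14      JP
2    web      11      JP
3    mac       6      FR
4    web      10      FR
5    mac       7      JP
7    mac       6      JP
drop duplicate device (keep=last):
  device  errors country
4    web      10      FR
7    mac       6      JP
add column errors_x5 = t['errors'] * 5:
  device  errors country  errors_x5
4    web      10      FR         50
7    mac       6      JP         30
Then the mean of column 'errors_x5': 40.0

40.0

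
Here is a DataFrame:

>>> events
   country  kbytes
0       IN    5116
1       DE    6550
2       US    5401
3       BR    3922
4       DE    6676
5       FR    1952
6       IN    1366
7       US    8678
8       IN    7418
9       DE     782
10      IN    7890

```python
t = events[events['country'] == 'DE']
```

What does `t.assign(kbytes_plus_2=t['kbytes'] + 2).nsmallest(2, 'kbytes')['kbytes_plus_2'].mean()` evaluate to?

filter rows where country == 'DE':
  country  kbytes
1      DE    6550
4      DE    6676
9      DE     782
add column kbytes_plus_2 = t['kbytes'] + 2:
  country  kbytes  kbytes_plus_2
1      DE    6550           6552
4      DE    6676           6678
9      DE     782            784
take 2 rows with smallest kbytes:
  country  kbytes  kbytes_plus_2
9      DE     782            784
1      DE    6550           6552
Taking the mean of column 'kbytes_plus_2' gives 3668.0.

3668.0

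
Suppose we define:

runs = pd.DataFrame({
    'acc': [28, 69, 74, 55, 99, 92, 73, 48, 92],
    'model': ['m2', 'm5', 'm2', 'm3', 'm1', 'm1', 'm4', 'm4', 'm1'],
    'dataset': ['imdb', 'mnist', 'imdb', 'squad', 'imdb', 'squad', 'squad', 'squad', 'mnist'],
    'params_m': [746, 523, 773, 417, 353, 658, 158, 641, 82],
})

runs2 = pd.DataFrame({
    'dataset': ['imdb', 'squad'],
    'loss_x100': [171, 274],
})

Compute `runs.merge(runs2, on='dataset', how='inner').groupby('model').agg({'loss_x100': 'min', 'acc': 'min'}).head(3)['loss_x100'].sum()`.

616

merge on 'dataset' (how='inner') → 7 rows:
   acc model dataset  params_m  loss_x100
0   28    m2    imdb       746        171
1   74    m2    imdb       773        171
2   55    m3   squad       417        274
3   99    m1    imdb       353        171
4   92    m1   squad       658        274
5   73    m4   squad       158        274
6   48    m4   squad       641        274
group by model: min(loss_x100), min(acc):
       loss_x100  acc
model                
m1           171   92
m2           171   28
m3           274   55
m4           274   48
take first 3 rows:
       loss_x100  acc
model                
m1           171   92
m2           171   28
m3           274   55
Finally, sum of column 'loss_x100' = 616.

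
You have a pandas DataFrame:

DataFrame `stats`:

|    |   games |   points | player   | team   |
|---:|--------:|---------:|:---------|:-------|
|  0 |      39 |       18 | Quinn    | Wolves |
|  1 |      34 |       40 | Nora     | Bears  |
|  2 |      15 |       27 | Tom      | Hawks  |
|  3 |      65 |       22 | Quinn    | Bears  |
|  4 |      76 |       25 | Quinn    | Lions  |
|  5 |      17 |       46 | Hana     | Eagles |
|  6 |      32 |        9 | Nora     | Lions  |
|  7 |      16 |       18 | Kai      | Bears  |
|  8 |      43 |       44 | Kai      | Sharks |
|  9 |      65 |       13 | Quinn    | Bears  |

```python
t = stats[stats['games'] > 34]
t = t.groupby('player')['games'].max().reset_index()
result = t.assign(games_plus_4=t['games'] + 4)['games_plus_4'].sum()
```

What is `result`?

127

filter rows where games > 34:
   games  points player    team
0     39      18  Quinn  Wolves
3     65      22  Quinn   Bears
4     76      25  Quinn   Lions
8     43      44    Kai  Sharks
9     65      13  Quinn   Bears
group by player, max of games:
player
Kai      43
Quinn    76
Name: games, dtype: int64
reset_index():
  player  games
0    Kai     43
1  Quinn     76
add column games_plus_4 = t['games'] + 4:
  player  games  games_plus_4
0    Kai     43            47
1  Quinn     76            80
sum of column 'games_plus_4' → 127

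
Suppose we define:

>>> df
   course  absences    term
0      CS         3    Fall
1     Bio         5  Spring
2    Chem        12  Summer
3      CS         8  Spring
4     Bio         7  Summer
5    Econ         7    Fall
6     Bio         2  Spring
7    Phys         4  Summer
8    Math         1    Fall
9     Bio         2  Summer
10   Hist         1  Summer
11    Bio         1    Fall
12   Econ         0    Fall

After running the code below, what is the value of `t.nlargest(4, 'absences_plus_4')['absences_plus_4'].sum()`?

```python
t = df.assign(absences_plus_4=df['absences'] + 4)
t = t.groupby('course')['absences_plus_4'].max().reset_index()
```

50

add column absences_plus_4 = df['absences'] + 4:
   course  absences    term  absences_plus_4
0      CS         3    Fall                7
1     Bio         5  Spring                9
2    Chem        12  Summer               16
3      CS         8  Spring               12
4     Bio         7  Summer               11
5    Econ         7    Fall               11
6     Bio         2  Spring                6
7    Phys         4  Summer                8
8    Math         1    Fall                5
9     Bio         2  Summer                6
10   Hist         1  Summer                5
11    Bio         1    Fall                5
12   Econ         0    Fall                4
group by course, max of absences_plus_4:
course
Bio     11
CS      12
Chem    16
Econ    11
Hist     5
Math     5
Phys     8
Name: absences_plus_4, dtype: int64
reset_index():
  course  absences_plus_4
0    Bio               11
1     CS               12
2   Chem               16
3   Econ               11
4   Hist                5
5   Math                5
6   Phys                8
take 4 rows with largest absences_plus_4:
  course  absences_plus_4
2   Chem               16
1     CS               12
0    Bio               11
3   Econ               11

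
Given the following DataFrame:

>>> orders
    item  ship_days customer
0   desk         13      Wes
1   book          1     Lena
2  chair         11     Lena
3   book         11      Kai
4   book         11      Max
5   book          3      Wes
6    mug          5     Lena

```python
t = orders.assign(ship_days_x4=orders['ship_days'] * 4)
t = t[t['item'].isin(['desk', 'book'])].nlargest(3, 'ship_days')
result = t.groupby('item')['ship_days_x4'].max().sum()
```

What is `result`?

add column ship_days_x4 = orders['ship_days'] * 4:
    item  ship_days customer  ship_days_x4
0   desk         13      Wes            52
1   book          1     Lena             4
2  chair         11     Lena            44
3   book         11      Kai            44
4   book         11      Max            44
5   book          3      Wes            12
6    mug          5     Lena            20
filter rows where item in ['desk', 'book']:
   item  ship_days customer  ship_days_x4
0  desk         13      Wes            52
1  book          1     Lena             4
3  book         11      Kai            44
4  book         11      Max            44
5  book          3      Wes            12
take 3 rows with largest ship_days:
   item  ship_days customer  ship_days_x4
0  desk         13      Wes            52
3  book         11      Kai            44
4  book         11      Max            44
group by item, max of ship_days_x4:
item
book    44
desk    52
Name: ship_days_x4, dtype: int64
sum of the resulting series → 96

96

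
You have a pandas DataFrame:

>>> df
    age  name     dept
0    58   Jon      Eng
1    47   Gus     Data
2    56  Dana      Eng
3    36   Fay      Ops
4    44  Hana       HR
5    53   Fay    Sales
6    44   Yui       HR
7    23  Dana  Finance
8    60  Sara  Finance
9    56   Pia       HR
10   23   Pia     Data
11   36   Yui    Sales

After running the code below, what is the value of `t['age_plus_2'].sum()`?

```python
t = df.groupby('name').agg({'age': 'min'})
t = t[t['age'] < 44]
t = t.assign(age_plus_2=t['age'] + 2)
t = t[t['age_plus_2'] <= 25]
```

50

group by name, min of age:
      age
name     
Dana   23
Fay    36
Gus    47
Hana   44
Jon    58
Pia    23
Sara   60
Yui    36
filter rows where age < 44:
      age
name     
Dana   23
Fay    36
Pia    23
Yui    36
add column age_plus_2 = t['age'] + 2:
      age  age_plus_2
name                 
Dana   23          25
Fay    36          38
Pia    23          25
Yui    36          38
filter rows where age_plus_2 <= 25:
      age  age_plus_2
name                 
Dana   23          25
Pia    23          25
Hence 50.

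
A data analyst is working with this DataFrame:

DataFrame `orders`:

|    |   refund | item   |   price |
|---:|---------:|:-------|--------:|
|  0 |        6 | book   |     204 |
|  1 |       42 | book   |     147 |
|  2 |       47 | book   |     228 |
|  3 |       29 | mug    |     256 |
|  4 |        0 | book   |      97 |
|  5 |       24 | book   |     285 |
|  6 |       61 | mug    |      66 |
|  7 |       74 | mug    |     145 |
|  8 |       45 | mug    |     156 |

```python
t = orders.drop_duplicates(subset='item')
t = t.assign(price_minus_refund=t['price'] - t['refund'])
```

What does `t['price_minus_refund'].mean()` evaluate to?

212.5

drop duplicate item (keep=first):
   refund  item  price
0       6  book    204
3      29   mug    256
add column price_minus_refund = t['price'] - t['refund']:
   refund  item  price  price_minus_refund
0       6  book    204                 198
3      29   mug    256                 227
Taking the mean of column 'price_minus_refund' gives 212.5.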